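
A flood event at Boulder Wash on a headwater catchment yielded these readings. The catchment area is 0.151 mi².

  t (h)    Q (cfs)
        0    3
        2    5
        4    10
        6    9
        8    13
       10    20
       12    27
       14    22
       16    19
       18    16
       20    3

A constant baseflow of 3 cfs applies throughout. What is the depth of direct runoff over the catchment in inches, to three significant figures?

d ≈ 2.34 in

Direct runoff: 0.0, 2.0, 7.0, 6.0, 10.0, 17.0, 24.0, 19.0, 16.0, 13.0, 0.0 cfs; ΣQ_DR = 114.0 cfs.
V = ΣQ_DR · Δt = 114.0 × 7200 s = 8.208 × 10^5 ft³.
Over A = 0.151 mi², depth = V / A = 2.34 in.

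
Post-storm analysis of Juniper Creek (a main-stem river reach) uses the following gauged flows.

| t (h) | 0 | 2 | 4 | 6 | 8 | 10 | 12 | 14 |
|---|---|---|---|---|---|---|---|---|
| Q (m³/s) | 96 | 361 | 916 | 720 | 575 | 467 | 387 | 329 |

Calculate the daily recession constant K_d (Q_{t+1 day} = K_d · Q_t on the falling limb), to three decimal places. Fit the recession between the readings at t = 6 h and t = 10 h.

Between t = 6 h and t = 10 h the flow falls from 720 to 467 m³/s over 2×2 h = 4 h.
Per-interval ratio K = (467/720)^(1/2) = 0.8054; K_d = K^(24/2) = 0.074.

K_d ≈ 0.074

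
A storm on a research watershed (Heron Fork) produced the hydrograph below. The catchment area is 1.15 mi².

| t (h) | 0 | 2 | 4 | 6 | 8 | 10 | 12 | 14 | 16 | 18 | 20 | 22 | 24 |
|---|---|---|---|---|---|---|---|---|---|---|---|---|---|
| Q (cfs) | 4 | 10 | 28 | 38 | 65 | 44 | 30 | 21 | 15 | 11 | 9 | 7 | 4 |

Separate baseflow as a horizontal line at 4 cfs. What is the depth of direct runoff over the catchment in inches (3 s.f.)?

Direct runoff: 0.0, 6.0, 24.0, 34.0, 61.0, 40.0, 26.0, 17.0, 11.0, 7.0, 5.0, 3.0, 0.0 cfs; ΣQ_DR = 234.0 cfs.
V = ΣQ_DR · Δt = 234.0 × 7200 s = 1.685 × 10^6 ft³.
Over A = 1.15 mi², depth = V / A = 0.631 in.

d ≈ 0.631 in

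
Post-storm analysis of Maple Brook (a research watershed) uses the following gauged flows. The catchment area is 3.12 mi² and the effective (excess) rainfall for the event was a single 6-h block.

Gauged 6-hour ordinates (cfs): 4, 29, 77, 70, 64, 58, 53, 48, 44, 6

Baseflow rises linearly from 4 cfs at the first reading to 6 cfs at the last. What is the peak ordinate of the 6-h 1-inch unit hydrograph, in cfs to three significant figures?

U_p ≈ 60.4 cfs

Direct runoff: 0.00, 24.78, 72.56, 65.33, 59.11, 52.89, 47.67, 42.44, 38.22, 0.00 cfs; ΣQ_DR = 403.0 cfs, peak = 72.56 cfs.
Runoff depth d = ΣQ_DR·Δt / A = 403.0 × 21600 / (3.12 mi²) = 1.201 in.
The 1-inch UH is the DRH scaled by (1 in)/d, so U_p = 72.56 × 1/1.201 = 60.4 cfs.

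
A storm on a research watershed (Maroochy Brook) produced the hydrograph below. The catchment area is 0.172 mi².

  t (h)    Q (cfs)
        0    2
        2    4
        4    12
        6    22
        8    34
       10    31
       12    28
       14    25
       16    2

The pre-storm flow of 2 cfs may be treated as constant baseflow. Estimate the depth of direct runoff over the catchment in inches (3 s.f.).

d ≈ 2.56 in

Direct runoff: 0.0, 2.0, 10.0, 20.0, 32.0, 29.0, 26.0, 23.0, 0.0 cfs; ΣQ_DR = 142.0 cfs.
V = ΣQ_DR · Δt = 142.0 × 7200 s = 1.022 × 10^6 ft³.
Over A = 0.172 mi², depth = V / A = 2.56 in.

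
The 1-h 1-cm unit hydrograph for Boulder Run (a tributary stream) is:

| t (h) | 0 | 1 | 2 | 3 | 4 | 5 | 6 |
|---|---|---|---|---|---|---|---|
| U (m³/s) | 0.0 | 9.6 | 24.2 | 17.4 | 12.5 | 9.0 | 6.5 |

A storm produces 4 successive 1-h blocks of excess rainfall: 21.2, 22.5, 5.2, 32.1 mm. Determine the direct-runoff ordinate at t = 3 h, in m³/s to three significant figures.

Q ≈ 96.3 m³/s

By discrete convolution, Q_j = Σ (P_i / 10 mm) · U_{j−i}.
At t = 3 h (j=3): Q = (21.2/10)·17.4 + (22.5/10)·24.2 + (5.2/10)·9.6 + (32.1/10)·0.0 = 96.3 m³/s.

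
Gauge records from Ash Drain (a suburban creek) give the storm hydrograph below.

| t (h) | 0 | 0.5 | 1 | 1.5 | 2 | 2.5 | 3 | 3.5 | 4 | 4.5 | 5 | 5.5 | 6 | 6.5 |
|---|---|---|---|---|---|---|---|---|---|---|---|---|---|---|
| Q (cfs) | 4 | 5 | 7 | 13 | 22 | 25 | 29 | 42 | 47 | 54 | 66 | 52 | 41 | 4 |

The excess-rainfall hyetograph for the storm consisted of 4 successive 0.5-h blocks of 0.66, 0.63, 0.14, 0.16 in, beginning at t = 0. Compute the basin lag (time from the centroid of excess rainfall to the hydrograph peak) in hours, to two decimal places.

t_L ≈ 4.31 h

Centroid of excess rainfall: t_c = Σ P_i·t̄_i / ΣP_i = 0.6871 h (block centres at 0.25, 0.75, 1.25, 1.75 h).
Hydrograph peak occurs at t = 5 h, so basin lag t_L = 5 − 0.6871 = 4.31 h.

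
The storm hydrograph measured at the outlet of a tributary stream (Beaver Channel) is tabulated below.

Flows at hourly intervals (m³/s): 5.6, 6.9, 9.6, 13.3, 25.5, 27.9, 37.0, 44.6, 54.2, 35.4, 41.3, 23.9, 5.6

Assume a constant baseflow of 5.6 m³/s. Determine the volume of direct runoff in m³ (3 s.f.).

V ≈ 9.29 × 10^5 m³

Direct-runoff ordinates (Q − Q_b): 0.0, 1.3, 4.0, 7.7, 19.9, 22.3, 31.4, 39.0, 48.6, 29.8, 35.7, 18.3, 0.0 m³/s.
ΣQ_DR = 258.0 m³/s.
With Δt = 1 h = 3600 s, V = ΣQ_DR · Δt = 258.0 × 3600 = 9.29 × 10^5 m³.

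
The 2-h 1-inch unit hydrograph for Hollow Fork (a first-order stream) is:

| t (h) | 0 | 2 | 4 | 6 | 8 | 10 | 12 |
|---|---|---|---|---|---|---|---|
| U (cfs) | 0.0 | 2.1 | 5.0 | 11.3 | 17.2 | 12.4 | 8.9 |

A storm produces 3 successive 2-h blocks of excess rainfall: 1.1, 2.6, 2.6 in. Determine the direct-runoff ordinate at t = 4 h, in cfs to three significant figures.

By discrete convolution, Q_j = Σ (P_i / 1 in) · U_{j−i}.
At t = 4 h (j=2): Q = (1.1/1)·5.0 + (2.6/1)·2.1 + (2.6/1)·0.0 = 11.0 cfs.

Q ≈ 11.0 cfs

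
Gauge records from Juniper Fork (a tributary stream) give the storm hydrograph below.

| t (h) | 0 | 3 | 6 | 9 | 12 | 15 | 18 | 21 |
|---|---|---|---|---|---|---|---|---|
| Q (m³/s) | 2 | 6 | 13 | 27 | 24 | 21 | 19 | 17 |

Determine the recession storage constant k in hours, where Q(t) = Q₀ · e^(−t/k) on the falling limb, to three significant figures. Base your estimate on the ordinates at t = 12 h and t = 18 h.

k ≈ 25.7 h

On the falling limb, Q drops from 24 to 19 m³/s between t = 12 h and t = 18 h (Δt = 6 h).
k = −Δt / ln(Q₂/Q₁) = −6 / ln(19/24) = 25.7 h.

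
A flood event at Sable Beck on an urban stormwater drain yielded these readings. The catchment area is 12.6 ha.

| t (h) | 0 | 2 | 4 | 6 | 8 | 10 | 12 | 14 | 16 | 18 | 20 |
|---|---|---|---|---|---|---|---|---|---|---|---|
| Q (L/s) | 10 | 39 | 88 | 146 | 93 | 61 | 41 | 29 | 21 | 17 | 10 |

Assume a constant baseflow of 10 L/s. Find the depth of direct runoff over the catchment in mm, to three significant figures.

d ≈ 25.4 mm

Direct runoff: 0.0, 29.0, 78.0, 136.0, 83.0, 51.0, 31.0, 19.0, 11.0, 7.0, 0.0 L/s; ΣQ_DR = 445.0 L/s.
V = ΣQ_DR · Δt = 445.0 × 7200 s = 3.204 × 10^6 L.
Over A = 12.6 ha, depth = V / A = 25.4 mm.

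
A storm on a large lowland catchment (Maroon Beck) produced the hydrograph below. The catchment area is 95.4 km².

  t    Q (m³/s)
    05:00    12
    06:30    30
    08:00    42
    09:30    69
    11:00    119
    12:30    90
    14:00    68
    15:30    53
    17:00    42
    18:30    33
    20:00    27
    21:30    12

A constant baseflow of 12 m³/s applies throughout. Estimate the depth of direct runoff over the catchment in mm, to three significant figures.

d ≈ 25.6 mm

Direct runoff: 0.0, 18.0, 30.0, 57.0, 107.0, 78.0, 56.0, 41.0, 30.0, 21.0, 15.0, 0.0 m³/s; ΣQ_DR = 453.0 m³/s.
V = ΣQ_DR · Δt = 453.0 × 5400 s = 2.446 × 10^6 m³.
Over A = 95.4 km², depth = V / A = 25.6 mm.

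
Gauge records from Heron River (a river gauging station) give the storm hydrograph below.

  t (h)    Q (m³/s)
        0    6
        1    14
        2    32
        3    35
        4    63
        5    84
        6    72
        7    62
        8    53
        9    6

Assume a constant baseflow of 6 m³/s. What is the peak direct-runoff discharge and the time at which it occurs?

Subtracting baseflow gives direct-runoff ordinates: 0.0, 8.0, 26.0, 29.0, 57.0, 78.0, 66.0, 56.0, 47.0, 0.0 m³/s.
The maximum is 78.0 m³/s, occurring at the reading for t = 5 h.

Q_p = 78.0 m³/s at t = 5 h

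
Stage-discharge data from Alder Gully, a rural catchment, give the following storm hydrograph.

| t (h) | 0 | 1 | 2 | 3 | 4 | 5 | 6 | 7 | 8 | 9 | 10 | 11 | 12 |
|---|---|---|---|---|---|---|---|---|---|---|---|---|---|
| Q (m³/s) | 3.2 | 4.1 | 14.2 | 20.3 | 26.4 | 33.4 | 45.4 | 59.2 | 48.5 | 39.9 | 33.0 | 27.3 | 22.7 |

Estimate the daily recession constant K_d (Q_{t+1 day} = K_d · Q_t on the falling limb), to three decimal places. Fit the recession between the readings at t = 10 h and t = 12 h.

K_d ≈ 0.011

Between t = 10 h and t = 12 h the flow falls from 33.0 to 22.7 m³/s over 2×1 h = 2 h.
Per-interval ratio K = (22.7/33.0)^(1/2) = 0.8294; K_d = K^(24/1) = 0.011.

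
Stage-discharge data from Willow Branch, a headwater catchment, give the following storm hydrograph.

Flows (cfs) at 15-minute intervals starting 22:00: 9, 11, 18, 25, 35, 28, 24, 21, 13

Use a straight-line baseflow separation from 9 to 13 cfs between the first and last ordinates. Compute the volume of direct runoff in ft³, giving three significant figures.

Direct-runoff ordinates (Q − Q_b): 0.00, 1.50, 8.00, 14.50, 24.00, 16.50, 12.00, 8.50, 0.00 cfs.
ΣQ_DR = 85.00 cfs.
With Δt = 0.25 h = 900 s, V = ΣQ_DR · Δt = 85.00 × 900 = 76500 ft³.

V ≈ 76500 ft³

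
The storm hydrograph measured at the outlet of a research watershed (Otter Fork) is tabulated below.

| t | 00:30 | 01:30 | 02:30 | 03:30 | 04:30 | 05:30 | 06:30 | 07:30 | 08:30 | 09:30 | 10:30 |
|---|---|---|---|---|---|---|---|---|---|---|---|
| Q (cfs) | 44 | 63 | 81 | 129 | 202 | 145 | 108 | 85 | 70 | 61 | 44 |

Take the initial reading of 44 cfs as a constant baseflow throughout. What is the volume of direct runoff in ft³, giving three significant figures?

V ≈ 1.97 × 10^6 ft³

Direct-runoff ordinates (Q − Q_b): 0.0, 19.0, 37.0, 85.0, 158.0, 101.0, 64.0, 41.0, 26.0, 17.0, 0.0 cfs.
ΣQ_DR = 548.0 cfs.
With Δt = 1 h = 3600 s, V = ΣQ_DR · Δt = 548.0 × 3600 = 1.97 × 10^6 ft³.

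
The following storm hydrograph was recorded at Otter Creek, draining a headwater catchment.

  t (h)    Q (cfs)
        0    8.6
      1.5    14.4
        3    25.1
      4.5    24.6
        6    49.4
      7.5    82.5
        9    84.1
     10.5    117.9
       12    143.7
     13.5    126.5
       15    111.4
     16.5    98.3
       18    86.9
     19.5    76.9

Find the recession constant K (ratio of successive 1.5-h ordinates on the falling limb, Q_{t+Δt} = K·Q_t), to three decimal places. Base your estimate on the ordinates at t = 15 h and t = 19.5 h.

K ≈ 0.884

Using the recession-limb readings at t = 15 h and t = 19.5 h: Q falls from 111.4 to 76.9 cfs over 3 intervals.
K = (Q₂/Q₁)^(1/3) = (76.9/111.4)^(1/3) = 0.884.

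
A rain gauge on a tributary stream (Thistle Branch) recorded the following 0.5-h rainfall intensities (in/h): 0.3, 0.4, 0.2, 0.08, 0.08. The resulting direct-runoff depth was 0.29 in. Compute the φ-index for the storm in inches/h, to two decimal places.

φ ≈ 0.11 in/h

Only the 3 blocks with intensity above φ contribute runoff: 0.3, 0.4, 0.2 in/h.
Σ(I−φ)·Δt = d  ⇒  (0.3+0.4+0.2 − 3φ)·0.5 = 0.29
φ = (0.9000 − 0.29/0.5) / 3 = 0.11 in/h.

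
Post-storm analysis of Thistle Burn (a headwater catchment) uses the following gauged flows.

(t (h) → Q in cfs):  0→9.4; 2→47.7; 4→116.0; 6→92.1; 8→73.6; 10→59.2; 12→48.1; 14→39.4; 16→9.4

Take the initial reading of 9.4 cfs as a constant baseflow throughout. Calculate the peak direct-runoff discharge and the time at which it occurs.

Q_p = 106.6 cfs at t = 4 h

Subtracting baseflow gives direct-runoff ordinates: 0.0, 38.3, 106.6, 82.7, 64.2, 49.8, 38.7, 30.0, 0.0 cfs.
The maximum is 106.6 cfs, occurring at the reading for t = 4 h.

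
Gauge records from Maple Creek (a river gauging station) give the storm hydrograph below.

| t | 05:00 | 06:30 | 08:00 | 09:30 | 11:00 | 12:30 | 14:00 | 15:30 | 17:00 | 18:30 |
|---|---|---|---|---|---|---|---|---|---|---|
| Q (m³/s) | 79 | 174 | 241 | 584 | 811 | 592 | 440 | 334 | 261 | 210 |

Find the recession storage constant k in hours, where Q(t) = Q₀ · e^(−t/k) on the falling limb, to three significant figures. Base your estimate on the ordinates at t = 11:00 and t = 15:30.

On the falling limb, Q drops from 811 to 334 m³/s between t = 11:00 and t = 15:30 (Δt = 4.5 h).
k = −Δt / ln(Q₂/Q₁) = −4.5 / ln(334/811) = 5.07 h.

k ≈ 5.07 h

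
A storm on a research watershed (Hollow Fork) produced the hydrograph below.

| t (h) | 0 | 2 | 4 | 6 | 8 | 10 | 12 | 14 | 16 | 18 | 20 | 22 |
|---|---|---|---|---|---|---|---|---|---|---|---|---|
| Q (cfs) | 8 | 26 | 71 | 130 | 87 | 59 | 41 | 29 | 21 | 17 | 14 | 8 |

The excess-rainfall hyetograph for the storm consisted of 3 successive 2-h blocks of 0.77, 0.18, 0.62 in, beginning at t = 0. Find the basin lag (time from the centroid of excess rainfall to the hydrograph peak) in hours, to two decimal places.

t_L ≈ 3.19 h

Centroid of excess rainfall: t_c = Σ P_i·t̄_i / ΣP_i = 2.8089 h (block centres at 1, 3, 5 h).
Hydrograph peak occurs at t = 6 h, so basin lag t_L = 6 − 2.8089 = 3.19 h.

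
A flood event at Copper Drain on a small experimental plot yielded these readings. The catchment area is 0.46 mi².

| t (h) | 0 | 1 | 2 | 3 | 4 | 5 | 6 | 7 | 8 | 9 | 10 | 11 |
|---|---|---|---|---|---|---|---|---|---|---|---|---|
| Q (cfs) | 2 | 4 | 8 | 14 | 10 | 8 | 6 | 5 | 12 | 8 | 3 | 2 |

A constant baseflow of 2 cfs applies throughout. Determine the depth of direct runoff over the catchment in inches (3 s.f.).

d ≈ 0.195 in

Direct runoff: 0.0, 2.0, 6.0, 12.0, 8.0, 6.0, 4.0, 3.0, 10.0, 6.0, 1.0, 0.0 cfs; ΣQ_DR = 58.00 cfs.
V = ΣQ_DR · Δt = 58.00 × 3600 s = 2.088 × 10^5 ft³.
Over A = 0.46 mi², depth = V / A = 0.195 in.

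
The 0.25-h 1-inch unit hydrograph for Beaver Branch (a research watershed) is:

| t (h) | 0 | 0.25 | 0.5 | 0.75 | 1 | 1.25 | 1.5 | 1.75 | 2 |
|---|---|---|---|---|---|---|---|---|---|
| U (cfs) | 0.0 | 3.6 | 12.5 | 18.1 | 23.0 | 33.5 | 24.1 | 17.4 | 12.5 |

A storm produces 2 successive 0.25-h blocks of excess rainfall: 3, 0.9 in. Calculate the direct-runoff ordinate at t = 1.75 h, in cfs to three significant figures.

Q ≈ 73.9 cfs

By discrete convolution, Q_j = Σ (P_i / 1 in) · U_{j−i}.
At t = 1.75 h (j=7): Q = (3/1)·17.4 + (0.9/1)·24.1 = 73.9 cfs.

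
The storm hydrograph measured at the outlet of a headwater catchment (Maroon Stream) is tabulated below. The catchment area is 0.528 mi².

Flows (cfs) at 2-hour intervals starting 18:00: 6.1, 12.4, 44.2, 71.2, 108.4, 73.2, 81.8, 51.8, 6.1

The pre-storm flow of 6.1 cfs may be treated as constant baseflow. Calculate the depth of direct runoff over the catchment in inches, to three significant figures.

d ≈ 2.35 in

Direct runoff: 0.0, 6.3, 38.1, 65.1, 102.3, 67.1, 75.7, 45.7, 0.0 cfs; ΣQ_DR = 400.3 cfs.
V = ΣQ_DR · Δt = 400.3 × 7200 s = 2.882 × 10^6 ft³.
Over A = 0.528 mi², depth = V / A = 2.35 in.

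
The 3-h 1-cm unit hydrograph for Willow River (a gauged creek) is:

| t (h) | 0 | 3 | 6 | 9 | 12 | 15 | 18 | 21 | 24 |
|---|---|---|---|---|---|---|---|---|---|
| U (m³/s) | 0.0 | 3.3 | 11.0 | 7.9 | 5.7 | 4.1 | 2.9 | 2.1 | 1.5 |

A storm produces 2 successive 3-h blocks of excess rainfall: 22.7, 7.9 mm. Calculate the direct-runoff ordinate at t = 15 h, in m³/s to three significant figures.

Q ≈ 13.8 m³/s

By discrete convolution, Q_j = Σ (P_i / 10 mm) · U_{j−i}.
At t = 15 h (j=5): Q = (22.7/10)·4.1 + (7.9/10)·5.7 = 13.8 m³/s.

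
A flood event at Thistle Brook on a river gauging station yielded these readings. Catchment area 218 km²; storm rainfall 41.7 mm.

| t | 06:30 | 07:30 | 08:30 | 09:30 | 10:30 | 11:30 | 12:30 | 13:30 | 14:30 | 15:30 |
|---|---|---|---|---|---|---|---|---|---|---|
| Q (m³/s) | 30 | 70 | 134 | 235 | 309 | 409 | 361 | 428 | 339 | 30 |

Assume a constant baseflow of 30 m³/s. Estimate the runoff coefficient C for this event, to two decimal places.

ΣQ_DR = 2045 m³/s; V = ΣQ_DR·Δt = 7.362 × 10^6 m³.
Runoff depth d = V / A = 33.77 mm.
C = d / P = 33.77 / 41.7 = 0.81.

C ≈ 0.81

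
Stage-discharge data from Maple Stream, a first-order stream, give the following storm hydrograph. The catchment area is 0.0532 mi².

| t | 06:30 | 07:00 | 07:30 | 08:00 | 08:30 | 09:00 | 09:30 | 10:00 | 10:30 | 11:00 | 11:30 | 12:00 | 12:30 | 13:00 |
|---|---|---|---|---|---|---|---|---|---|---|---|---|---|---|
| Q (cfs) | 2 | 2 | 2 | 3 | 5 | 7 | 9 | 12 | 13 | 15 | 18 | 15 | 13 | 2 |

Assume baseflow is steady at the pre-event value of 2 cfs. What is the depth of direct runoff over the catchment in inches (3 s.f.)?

d ≈ 1.31 in

Direct runoff: 0.0, 0.0, 0.0, 1.0, 3.0, 5.0, 7.0, 10.0, 11.0, 13.0, 16.0, 13.0, 11.0, 0.0 cfs; ΣQ_DR = 90.00 cfs.
V = ΣQ_DR · Δt = 90.00 × 1800 s = 1.620 × 10^5 ft³.
Over A = 0.0532 mi², depth = V / A = 1.31 in.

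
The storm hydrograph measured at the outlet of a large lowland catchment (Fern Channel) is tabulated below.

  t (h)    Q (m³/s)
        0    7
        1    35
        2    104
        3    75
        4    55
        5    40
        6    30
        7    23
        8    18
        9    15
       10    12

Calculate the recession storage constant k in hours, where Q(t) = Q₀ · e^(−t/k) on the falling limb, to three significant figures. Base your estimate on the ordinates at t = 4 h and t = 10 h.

k ≈ 3.94 h

On the falling limb, Q drops from 55 to 12 m³/s between t = 4 h and t = 10 h (Δt = 6 h).
k = −Δt / ln(Q₂/Q₁) = −6 / ln(12/55) = 3.94 h.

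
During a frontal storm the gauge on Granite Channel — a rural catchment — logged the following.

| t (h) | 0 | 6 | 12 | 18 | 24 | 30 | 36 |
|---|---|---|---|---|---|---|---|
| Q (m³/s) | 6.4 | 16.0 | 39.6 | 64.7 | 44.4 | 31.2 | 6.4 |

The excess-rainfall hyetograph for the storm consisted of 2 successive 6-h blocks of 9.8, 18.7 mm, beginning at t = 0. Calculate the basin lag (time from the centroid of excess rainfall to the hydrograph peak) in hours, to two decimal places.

Centroid of excess rainfall: t_c = Σ P_i·t̄_i / ΣP_i = 6.9368 h (block centres at 3, 9 h).
Hydrograph peak occurs at t = 18 h, so basin lag t_L = 18 − 6.9368 = 11.06 h.

t_L ≈ 11.06 h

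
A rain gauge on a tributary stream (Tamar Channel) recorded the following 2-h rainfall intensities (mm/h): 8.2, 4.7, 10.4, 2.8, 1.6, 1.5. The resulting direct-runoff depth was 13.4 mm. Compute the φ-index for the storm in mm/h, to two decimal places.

φ ≈ 5.95 mm/h

Only the 2 blocks with intensity above φ contribute runoff: 8.2, 10.4 mm/h.
Σ(I−φ)·Δt = d  ⇒  (8.2+10.4 − 2φ)·2 = 13.4
φ = (18.60 − 13.4/2) / 2 = 5.95 mm/h.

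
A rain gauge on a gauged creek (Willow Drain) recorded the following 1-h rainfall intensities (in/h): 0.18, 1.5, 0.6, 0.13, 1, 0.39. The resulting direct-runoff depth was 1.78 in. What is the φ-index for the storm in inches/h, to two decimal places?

Only the 3 blocks with intensity above φ contribute runoff: 1.5, 0.6, 1 in/h.
Σ(I−φ)·Δt = d  ⇒  (1.5+0.6+1 − 3φ)·1 = 1.78
φ = (3.100 − 1.78/1) / 3 = 0.44 in/h.

φ ≈ 0.44 in/h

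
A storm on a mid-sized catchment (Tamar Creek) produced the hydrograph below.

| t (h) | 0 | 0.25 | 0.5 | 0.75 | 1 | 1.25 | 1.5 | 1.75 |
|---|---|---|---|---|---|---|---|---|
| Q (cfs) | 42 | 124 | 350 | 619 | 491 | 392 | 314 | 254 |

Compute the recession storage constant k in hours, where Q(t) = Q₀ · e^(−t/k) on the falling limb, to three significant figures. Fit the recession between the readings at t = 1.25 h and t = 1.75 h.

On the falling limb, Q drops from 392 to 254 cfs between t = 1.25 h and t = 1.75 h (Δt = 0.5 h).
k = −Δt / ln(Q₂/Q₁) = −0.5 / ln(254/392) = 1.15 h.

k ≈ 1.15 h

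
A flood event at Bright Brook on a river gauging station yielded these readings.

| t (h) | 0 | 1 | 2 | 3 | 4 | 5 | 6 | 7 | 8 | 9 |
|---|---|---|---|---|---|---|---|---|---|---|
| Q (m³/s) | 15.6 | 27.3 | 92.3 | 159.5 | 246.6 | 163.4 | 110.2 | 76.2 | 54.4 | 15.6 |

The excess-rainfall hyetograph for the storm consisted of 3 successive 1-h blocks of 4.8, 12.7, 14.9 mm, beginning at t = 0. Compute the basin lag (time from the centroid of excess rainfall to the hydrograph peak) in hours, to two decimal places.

t_L ≈ 2.19 h

Centroid of excess rainfall: t_c = Σ P_i·t̄_i / ΣP_i = 1.8117 h (block centres at 0.5, 1.5, 2.5 h).
Hydrograph peak occurs at t = 4 h, so basin lag t_L = 4 − 1.8117 = 2.19 h.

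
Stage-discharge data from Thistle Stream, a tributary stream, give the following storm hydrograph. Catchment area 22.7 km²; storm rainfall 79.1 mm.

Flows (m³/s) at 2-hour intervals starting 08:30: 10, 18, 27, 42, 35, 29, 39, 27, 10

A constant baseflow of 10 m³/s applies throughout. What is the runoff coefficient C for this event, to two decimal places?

ΣQ_DR = 147.0 m³/s; V = ΣQ_DR·Δt = 1.058 × 10^6 m³.
Runoff depth d = V / A = 46.63 mm.
C = d / P = 46.63 / 79.1 = 0.59.

C ≈ 0.59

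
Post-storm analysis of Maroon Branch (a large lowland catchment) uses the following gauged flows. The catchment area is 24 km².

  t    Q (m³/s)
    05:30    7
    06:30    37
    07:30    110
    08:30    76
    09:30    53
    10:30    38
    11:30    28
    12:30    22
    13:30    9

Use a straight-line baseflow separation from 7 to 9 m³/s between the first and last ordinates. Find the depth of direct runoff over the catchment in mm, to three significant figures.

Direct runoff: 0.00, 29.75, 102.50, 68.25, 45.00, 29.75, 19.50, 13.25, 0.00 m³/s; ΣQ_DR = 308.0 m³/s.
V = ΣQ_DR · Δt = 308.0 × 3600 s = 1.109 × 10^6 m³.
Over A = 24 km², depth = V / A = 46.2 mm.

d ≈ 46.2 mm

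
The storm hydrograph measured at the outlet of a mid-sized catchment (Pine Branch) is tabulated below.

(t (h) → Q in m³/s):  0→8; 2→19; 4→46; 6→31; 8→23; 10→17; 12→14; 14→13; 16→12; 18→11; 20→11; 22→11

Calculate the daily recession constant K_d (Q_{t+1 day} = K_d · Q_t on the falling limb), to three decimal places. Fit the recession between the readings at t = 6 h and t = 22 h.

K_d ≈ 0.211

Between t = 6 h and t = 22 h the flow falls from 31 to 11 m³/s over 8×2 h = 16 h.
Per-interval ratio K = (11/31)^(1/8) = 0.8785; K_d = K^(24/2) = 0.211.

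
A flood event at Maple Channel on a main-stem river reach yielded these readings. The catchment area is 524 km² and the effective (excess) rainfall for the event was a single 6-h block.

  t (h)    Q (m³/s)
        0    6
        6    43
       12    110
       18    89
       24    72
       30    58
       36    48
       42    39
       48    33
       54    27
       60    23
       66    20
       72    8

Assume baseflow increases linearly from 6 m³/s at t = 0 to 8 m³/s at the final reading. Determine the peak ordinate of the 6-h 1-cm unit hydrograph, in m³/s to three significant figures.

U_p ≈ 51.9 m³/s

Direct runoff: 0.00, 36.83, 103.67, 82.50, 65.33, 51.17, 41.00, 31.83, 25.67, 19.50, 15.33, 12.17, 0.00 m³/s; ΣQ_DR = 485.0 m³/s, peak = 103.67 m³/s.
Runoff depth d = ΣQ_DR·Δt / A = 485.0 × 21600 / (524 km²) = 19.99 mm.
The 1-cm UH is the DRH scaled by (10 mm)/d, so U_p = 103.67 × 10/19.99 = 51.9 m³/s.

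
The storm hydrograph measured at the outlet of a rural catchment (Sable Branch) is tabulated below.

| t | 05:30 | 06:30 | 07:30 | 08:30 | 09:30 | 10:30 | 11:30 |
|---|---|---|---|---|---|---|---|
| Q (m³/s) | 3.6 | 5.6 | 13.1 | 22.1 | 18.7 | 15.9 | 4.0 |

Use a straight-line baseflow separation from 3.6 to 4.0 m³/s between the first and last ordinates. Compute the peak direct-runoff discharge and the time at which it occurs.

Q_p = 18.30 m³/s at t = 08:30

Subtracting baseflow gives direct-runoff ordinates: 0.00, 1.93, 9.37, 18.30, 14.83, 11.97, 0.00 m³/s.
The maximum is 18.30 m³/s, occurring at the reading for t = 08:30.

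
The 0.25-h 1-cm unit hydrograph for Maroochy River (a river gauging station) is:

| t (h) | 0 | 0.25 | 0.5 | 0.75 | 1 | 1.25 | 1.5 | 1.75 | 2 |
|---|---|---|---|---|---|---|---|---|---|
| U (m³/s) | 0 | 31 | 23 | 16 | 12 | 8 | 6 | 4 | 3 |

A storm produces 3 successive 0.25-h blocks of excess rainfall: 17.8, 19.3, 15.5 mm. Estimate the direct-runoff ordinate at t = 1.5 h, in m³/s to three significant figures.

By discrete convolution, Q_j = Σ (P_i / 10 mm) · U_{j−i}.
At t = 1.5 h (j=6): Q = (17.8/10)·6 + (19.3/10)·8 + (15.5/10)·12 = 44.7 m³/s.

Q ≈ 44.7 m³/s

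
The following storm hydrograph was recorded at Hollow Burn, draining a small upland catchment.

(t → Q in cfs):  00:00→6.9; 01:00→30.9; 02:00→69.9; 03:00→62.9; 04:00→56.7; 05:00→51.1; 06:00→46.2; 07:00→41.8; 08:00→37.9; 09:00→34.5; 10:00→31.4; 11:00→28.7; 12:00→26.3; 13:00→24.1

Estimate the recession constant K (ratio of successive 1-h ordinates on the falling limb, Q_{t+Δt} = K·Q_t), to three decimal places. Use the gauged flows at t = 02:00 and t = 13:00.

K ≈ 0.908

Using the recession-limb readings at t = 02:00 and t = 13:00: Q falls from 69.9 to 24.1 cfs over 11 intervals.
K = (Q₂/Q₁)^(1/11) = (24.1/69.9)^(1/11) = 0.908.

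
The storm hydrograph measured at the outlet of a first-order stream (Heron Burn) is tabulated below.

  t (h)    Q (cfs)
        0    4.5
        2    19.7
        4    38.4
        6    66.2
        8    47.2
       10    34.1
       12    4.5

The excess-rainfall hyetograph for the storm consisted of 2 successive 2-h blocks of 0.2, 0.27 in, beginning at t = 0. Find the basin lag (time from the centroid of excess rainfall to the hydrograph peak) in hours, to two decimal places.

t_L ≈ 3.85 h

Centroid of excess rainfall: t_c = Σ P_i·t̄_i / ΣP_i = 2.1489 h (block centres at 1, 3 h).
Hydrograph peak occurs at t = 6 h, so basin lag t_L = 6 − 2.1489 = 3.85 h.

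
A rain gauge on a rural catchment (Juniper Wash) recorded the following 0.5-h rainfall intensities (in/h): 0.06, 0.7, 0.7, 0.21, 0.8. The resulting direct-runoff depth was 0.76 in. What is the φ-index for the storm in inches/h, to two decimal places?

φ ≈ 0.23 in/h

Only the 3 blocks with intensity above φ contribute runoff: 0.7, 0.7, 0.8 in/h.
Σ(I−φ)·Δt = d  ⇒  (0.7+0.7+0.8 − 3φ)·0.5 = 0.76
φ = (2.200 − 0.76/0.5) / 3 = 0.23 in/h.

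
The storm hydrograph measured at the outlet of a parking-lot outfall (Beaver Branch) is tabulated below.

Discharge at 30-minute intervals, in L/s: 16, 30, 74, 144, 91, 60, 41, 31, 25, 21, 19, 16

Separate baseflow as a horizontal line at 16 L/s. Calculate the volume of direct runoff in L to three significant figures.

V ≈ 6.77 × 10^5 L

Direct-runoff ordinates (Q − Q_b): 0.0, 14.0, 58.0, 128.0, 75.0, 44.0, 25.0, 15.0, 9.0, 5.0, 3.0, 0.0 L/s.
ΣQ_DR = 376.0 L/s.
With Δt = 0.5 h = 1800 s, V = ΣQ_DR · Δt = 376.0 × 1800 = 6.77 × 10^5 L.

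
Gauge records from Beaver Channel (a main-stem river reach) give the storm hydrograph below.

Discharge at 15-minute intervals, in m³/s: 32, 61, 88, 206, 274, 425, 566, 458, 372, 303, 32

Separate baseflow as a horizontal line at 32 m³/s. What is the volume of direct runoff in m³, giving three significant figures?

V ≈ 2.22 × 10^6 m³

Direct-runoff ordinates (Q − Q_b): 0.0, 29.0, 56.0, 174.0, 242.0, 393.0, 534.0, 426.0, 340.0, 271.0, 0.0 m³/s.
ΣQ_DR = 2465 m³/s.
With Δt = 0.25 h = 900 s, V = ΣQ_DR · Δt = 2465 × 900 = 2.22 × 10^6 m³.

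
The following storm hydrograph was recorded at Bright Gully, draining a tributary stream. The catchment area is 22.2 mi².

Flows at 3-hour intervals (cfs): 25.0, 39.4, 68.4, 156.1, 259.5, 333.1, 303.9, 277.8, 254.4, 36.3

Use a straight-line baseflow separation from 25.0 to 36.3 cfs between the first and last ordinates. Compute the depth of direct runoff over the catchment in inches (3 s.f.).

d ≈ 0.303 in

Direct runoff: 0.00, 13.14, 40.89, 127.33, 229.48, 301.82, 271.37, 244.01, 219.36, 0.00 cfs; ΣQ_DR = 1447 cfs.
V = ΣQ_DR · Δt = 1447 × 10800 s = 1.563 × 10^7 ft³.
Over A = 22.2 mi², depth = V / A = 0.303 in.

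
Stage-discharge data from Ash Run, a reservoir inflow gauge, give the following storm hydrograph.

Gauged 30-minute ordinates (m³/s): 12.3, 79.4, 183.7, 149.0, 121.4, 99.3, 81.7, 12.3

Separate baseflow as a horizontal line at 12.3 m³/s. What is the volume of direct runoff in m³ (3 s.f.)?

Direct-runoff ordinates (Q − Q_b): 0.0, 67.1, 171.4, 136.7, 109.1, 87.0, 69.4, 0.0 m³/s.
ΣQ_DR = 640.7 m³/s.
With Δt = 0.5 h = 1800 s, V = ΣQ_DR · Δt = 640.7 × 1800 = 1.15 × 10^6 m³.

V ≈ 1.15 × 10^6 m³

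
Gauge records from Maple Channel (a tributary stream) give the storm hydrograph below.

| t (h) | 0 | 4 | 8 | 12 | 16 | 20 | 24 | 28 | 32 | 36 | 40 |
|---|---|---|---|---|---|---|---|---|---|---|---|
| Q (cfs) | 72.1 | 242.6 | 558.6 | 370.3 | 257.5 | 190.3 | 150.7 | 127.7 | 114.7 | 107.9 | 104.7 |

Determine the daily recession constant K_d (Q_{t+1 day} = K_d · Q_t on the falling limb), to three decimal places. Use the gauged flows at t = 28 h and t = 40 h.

Between t = 28 h and t = 40 h the flow falls from 127.7 to 104.7 cfs over 3×4 h = 12 h.
Per-interval ratio K = (104.7/127.7)^(1/3) = 0.9359; K_d = K^(24/4) = 0.672.

K_d ≈ 0.672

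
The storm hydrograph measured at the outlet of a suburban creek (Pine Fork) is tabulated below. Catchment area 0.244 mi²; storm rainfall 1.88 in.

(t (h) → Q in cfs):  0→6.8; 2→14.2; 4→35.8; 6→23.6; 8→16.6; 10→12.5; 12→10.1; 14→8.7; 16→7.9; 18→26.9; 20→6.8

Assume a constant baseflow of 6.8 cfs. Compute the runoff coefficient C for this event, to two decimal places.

ΣQ_DR = 95.10 cfs; V = ΣQ_DR·Δt = 6.847 × 10^5 ft³.
Runoff depth d = V / A = 1.208 in.
C = d / P = 1.208 / 1.88 = 0.64.

C ≈ 0.64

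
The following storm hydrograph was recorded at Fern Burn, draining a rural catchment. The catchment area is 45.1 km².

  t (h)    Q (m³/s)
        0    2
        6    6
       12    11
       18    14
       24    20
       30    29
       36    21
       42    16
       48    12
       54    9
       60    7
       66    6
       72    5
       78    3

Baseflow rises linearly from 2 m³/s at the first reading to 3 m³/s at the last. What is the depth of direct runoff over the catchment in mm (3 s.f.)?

Direct runoff: 0.00, 3.92, 8.85, 11.77, 17.69, 26.62, 18.54, 13.46, 9.38, 6.31, 4.23, 3.15, 2.08, 0.00 m³/s; ΣQ_DR = 126.0 m³/s.
V = ΣQ_DR · Δt = 126.0 × 21600 s = 2.722 × 10^6 m³.
Over A = 45.1 km², depth = V / A = 60.3 mm.

d ≈ 60.3 mm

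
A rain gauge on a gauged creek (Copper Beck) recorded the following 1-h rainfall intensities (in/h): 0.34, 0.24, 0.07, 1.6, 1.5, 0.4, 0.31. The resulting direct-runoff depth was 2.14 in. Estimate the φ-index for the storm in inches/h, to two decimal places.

Only the 2 blocks with intensity above φ contribute runoff: 1.6, 1.5 in/h.
Σ(I−φ)·Δt = d  ⇒  (1.6+1.5 − 2φ)·1 = 2.14
φ = (3.100 − 2.14/1) / 2 = 0.48 in/h.

φ ≈ 0.48 in/h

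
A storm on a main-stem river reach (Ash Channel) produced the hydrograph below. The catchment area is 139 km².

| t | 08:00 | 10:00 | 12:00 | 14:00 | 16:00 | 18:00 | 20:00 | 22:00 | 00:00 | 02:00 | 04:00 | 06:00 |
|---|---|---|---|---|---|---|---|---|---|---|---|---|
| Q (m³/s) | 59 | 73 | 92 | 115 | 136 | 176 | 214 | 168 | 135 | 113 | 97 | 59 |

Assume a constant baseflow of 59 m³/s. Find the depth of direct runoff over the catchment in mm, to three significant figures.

d ≈ 37.8 mm

Direct runoff: 0.0, 14.0, 33.0, 56.0, 77.0, 117.0, 155.0, 109.0, 76.0, 54.0, 38.0, 0.0 m³/s; ΣQ_DR = 729.0 m³/s.
V = ΣQ_DR · Δt = 729.0 × 7200 s = 5.249 × 10^6 m³.
Over A = 139 km², depth = V / A = 37.8 mm.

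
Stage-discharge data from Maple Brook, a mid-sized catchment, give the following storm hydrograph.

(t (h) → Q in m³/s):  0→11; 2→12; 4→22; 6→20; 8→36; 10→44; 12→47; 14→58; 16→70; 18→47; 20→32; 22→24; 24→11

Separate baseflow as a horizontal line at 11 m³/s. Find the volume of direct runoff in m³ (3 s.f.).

V ≈ 2.10 × 10^6 m³

Direct-runoff ordinates (Q − Q_b): 0.0, 1.0, 11.0, 9.0, 25.0, 33.0, 36.0, 47.0, 59.0, 36.0, 21.0, 13.0, 0.0 m³/s.
ΣQ_DR = 291.0 m³/s.
With Δt = 2 h = 7200 s, V = ΣQ_DR · Δt = 291.0 × 7200 = 2.10 × 10^6 m³.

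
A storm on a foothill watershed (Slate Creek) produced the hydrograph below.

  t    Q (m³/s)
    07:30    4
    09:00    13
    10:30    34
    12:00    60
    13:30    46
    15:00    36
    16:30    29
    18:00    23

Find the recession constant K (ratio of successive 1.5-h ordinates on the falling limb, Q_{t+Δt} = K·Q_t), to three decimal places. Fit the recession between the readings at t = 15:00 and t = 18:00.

Using the recession-limb readings at t = 15:00 and t = 18:00: Q falls from 36 to 23 m³/s over 2 intervals.
K = (Q₂/Q₁)^(1/2) = (23/36)^(1/2) = 0.799.

K ≈ 0.799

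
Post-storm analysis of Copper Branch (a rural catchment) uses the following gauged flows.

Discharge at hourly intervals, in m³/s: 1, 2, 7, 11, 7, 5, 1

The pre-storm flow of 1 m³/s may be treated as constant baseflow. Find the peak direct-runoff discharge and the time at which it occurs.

Subtracting baseflow gives direct-runoff ordinates: 0.0, 1.0, 6.0, 10.0, 6.0, 4.0, 0.0 m³/s.
The maximum is 10.0 m³/s, occurring at the reading for t = 3 h.

Q_p = 10.0 m³/s at t = 3 h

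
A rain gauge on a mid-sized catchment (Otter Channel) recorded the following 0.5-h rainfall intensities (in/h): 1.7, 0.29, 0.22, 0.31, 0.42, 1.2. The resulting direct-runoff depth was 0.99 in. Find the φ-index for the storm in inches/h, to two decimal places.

φ ≈ 0.46 in/h

Only the 2 blocks with intensity above φ contribute runoff: 1.7, 1.2 in/h.
Σ(I−φ)·Δt = d  ⇒  (1.7+1.2 − 2φ)·0.5 = 0.99
φ = (2.900 − 0.99/0.5) / 2 = 0.46 in/h.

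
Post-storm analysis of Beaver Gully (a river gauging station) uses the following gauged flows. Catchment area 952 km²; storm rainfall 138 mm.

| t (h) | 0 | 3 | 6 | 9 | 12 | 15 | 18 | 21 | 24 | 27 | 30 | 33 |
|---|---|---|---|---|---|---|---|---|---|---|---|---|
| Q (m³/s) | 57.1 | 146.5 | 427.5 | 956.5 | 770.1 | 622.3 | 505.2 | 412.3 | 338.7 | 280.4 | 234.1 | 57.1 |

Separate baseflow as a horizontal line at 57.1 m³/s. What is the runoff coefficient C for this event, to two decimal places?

C ≈ 0.34

ΣQ_DR = 4123 m³/s; V = ΣQ_DR·Δt = 4.452 × 10^7 m³.
Runoff depth d = V / A = 46.77 mm.
C = d / P = 46.77 / 138 = 0.34.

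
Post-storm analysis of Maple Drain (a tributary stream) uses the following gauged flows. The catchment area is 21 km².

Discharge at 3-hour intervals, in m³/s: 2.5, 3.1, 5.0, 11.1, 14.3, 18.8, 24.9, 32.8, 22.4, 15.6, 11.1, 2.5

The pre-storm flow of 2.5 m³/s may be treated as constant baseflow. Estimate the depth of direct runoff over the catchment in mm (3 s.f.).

d ≈ 69.0 mm

Direct runoff: 0.0, 0.6, 2.5, 8.6, 11.8, 16.3, 22.4, 30.3, 19.9, 13.1, 8.6, 0.0 m³/s; ΣQ_DR = 134.1 m³/s.
V = ΣQ_DR · Δt = 134.1 × 10800 s = 1.448 × 10^6 m³.
Over A = 21 km², depth = V / A = 69.0 mm.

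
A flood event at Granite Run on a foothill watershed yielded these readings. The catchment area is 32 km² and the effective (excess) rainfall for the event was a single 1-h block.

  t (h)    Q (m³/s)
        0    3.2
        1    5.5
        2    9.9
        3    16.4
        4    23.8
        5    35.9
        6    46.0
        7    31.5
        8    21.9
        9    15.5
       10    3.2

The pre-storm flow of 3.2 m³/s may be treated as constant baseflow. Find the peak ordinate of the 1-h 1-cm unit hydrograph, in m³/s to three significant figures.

Direct runoff: 0.0, 2.3, 6.7, 13.2, 20.6, 32.7, 42.8, 28.3, 18.7, 12.3, 0.0 m³/s; ΣQ_DR = 177.6 m³/s, peak = 42.8 m³/s.
Runoff depth d = ΣQ_DR·Δt / A = 177.6 × 3600 / (32 km²) = 19.98 mm.
The 1-cm UH is the DRH scaled by (10 mm)/d, so U_p = 42.8 × 10/19.98 = 21.4 m³/s.

U_p ≈ 21.4 m³/s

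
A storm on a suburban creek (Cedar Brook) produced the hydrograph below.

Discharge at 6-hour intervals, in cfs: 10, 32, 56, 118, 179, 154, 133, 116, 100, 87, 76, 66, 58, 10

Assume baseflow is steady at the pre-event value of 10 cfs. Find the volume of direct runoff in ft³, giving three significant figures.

V ≈ 2.28 × 10^7 ft³

Direct-runoff ordinates (Q − Q_b): 0.0, 22.0, 46.0, 108.0, 169.0, 144.0, 123.0, 106.0, 90.0, 77.0, 66.0, 56.0, 48.0, 0.0 cfs.
ΣQ_DR = 1055 cfs.
With Δt = 6 h = 21600 s, V = ΣQ_DR · Δt = 1055 × 21600 = 2.28 × 10^7 ft³.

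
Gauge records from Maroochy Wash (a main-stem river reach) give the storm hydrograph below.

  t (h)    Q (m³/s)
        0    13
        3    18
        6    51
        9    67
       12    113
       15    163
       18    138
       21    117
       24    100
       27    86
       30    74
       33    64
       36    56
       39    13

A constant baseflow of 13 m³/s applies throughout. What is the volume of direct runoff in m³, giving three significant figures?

Direct-runoff ordinates (Q − Q_b): 0.0, 5.0, 38.0, 54.0, 100.0, 150.0, 125.0, 104.0, 87.0, 73.0, 61.0, 51.0, 43.0, 0.0 m³/s.
ΣQ_DR = 891.0 m³/s.
With Δt = 3 h = 10800 s, V = ΣQ_DR · Δt = 891.0 × 10800 = 9.62 × 10^6 m³.

V ≈ 9.62 × 10^6 m³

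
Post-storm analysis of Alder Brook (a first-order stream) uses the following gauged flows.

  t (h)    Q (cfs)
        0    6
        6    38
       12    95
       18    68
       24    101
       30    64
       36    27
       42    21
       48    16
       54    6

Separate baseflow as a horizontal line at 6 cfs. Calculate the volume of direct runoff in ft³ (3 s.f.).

V ≈ 8.25 × 10^6 ft³

Direct-runoff ordinates (Q − Q_b): 0.0, 32.0, 89.0, 62.0, 95.0, 58.0, 21.0, 15.0, 10.0, 0.0 cfs.
ΣQ_DR = 382.0 cfs.
With Δt = 6 h = 21600 s, V = ΣQ_DR · Δt = 382.0 × 21600 = 8.25 × 10^6 ft³.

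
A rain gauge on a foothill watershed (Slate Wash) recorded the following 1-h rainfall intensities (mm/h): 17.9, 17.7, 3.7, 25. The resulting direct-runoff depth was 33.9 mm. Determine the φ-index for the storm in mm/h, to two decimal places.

φ ≈ 8.90 mm/h

Only the 3 blocks with intensity above φ contribute runoff: 17.9, 17.7, 25 mm/h.
Σ(I−φ)·Δt = d  ⇒  (17.9+17.7+25 − 3φ)·1 = 33.9
φ = (60.60 − 33.9/1) / 3 = 8.90 mm/h.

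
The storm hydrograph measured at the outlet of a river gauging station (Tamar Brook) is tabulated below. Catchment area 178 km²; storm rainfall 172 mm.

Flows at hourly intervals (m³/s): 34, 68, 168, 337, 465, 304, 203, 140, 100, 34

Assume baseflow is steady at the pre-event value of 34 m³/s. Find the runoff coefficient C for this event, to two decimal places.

ΣQ_DR = 1513 m³/s; V = ΣQ_DR·Δt = 5.447 × 10^6 m³.
Runoff depth d = V / A = 30.60 mm.
C = d / P = 30.60 / 172 = 0.18.

C ≈ 0.18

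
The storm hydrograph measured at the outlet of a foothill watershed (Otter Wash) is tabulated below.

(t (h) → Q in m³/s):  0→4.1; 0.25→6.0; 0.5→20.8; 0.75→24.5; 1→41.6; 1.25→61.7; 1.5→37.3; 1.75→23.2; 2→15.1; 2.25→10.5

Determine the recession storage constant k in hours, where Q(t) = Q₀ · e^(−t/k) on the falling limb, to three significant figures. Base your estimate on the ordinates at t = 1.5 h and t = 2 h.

On the falling limb, Q drops from 37.3 to 15.1 m³/s between t = 1.5 h and t = 2 h (Δt = 0.5 h).
k = −Δt / ln(Q₂/Q₁) = −0.5 / ln(15.1/37.3) = 0.553 h.

k ≈ 0.553 h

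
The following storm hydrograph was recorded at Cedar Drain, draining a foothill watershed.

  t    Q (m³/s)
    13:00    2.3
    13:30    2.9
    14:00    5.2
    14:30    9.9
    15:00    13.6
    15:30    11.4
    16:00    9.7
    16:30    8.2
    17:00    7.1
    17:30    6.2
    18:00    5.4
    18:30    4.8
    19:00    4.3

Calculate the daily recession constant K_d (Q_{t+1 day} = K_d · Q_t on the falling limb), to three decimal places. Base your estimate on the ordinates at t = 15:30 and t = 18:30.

K_d ≈ 0.001

Between t = 15:30 and t = 18:30 the flow falls from 11.4 to 4.8 m³/s over 6×0.5 h = 3 h.
Per-interval ratio K = (4.8/11.4)^(1/6) = 0.8657; K_d = K^(24/0.5) = 0.001.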